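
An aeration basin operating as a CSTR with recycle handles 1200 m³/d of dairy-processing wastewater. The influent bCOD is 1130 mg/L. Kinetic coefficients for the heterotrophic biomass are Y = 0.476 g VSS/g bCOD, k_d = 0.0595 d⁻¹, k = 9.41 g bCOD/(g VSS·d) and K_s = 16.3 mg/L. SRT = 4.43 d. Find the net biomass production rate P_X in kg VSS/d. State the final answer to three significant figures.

Effluent substrate depends only on kinetics and SRT: S = K_s(1 + k_d θ_c) / [θ_c(Yk − k_d) − 1] = 16.3 × (1 + 0.0595 × 4.43) / [4.43 × (0.476 × 9.41 − 0.0595) − 1] = 20.60 / 18.58 = 1.109 mg/L.
The observed yield is Y_obs = Y/(1 + k_d·θ_c) = 0.476 / (1 + 0.0595 × 4.43) = 0.476 / 1.264 = 0.3767 g VSS per g bCOD removed.
Mass of bCOD removed per day: Q(S₀ − S) = 1200 × 1129 g/m³ = 1355 kg/d.
P_X = Y_obs · Q(S₀ − S) = 0.3767 × 1355 = 510.3 kg VSS/d.

P_X ≈ 510 kg VSS/d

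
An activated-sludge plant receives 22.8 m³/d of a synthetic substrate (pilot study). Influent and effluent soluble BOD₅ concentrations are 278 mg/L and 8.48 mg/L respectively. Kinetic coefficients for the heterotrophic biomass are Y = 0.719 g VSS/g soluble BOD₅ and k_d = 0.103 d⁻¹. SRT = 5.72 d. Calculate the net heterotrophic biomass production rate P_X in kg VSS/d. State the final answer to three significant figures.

P_X ≈ 2.78 kg VSS/d

Observed yield with endogenous decay: Y_obs = Y / (1 + k_d·θ_c) = 0.719 / (1 + 0.103 × 5.72) = 0.719 / 1.589 = 0.4524 g VSS/g soluble BOD₅.
Q·(S₀ − S) = 22.8 × (278 − 8.48) × 10⁻³ = 6.145 kg/d removed.
P_X = Y_obs · Q(S₀ − S) = 0.4524 × 6.145 = 2.780 kg VSS/d.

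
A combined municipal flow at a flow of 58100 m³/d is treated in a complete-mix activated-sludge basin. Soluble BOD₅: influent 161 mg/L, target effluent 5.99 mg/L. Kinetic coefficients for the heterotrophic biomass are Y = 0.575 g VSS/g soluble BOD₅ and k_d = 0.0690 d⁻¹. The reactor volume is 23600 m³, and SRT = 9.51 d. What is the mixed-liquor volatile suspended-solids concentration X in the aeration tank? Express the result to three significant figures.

X ≈ 1260 mg/L

X = Y·Q·ΔS·θ_c / [V·(1 + k_d θ_c)] = 0.575 × 58100 × (161 − 5.99) × 9.51 / [23600 × (1 + 0.0690 × 9.51)] = 1260 mg/L.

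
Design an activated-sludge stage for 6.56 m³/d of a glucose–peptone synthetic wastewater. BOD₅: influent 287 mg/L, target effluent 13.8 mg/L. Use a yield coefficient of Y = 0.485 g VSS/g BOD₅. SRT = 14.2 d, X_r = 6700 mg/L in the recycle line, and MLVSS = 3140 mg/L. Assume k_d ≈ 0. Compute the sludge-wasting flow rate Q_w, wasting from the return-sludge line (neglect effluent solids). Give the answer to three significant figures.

V·X = Y·Q·ΔS·θ_c gives V = 0.485 × 6.56 × (287 − 13.8) × 14.2 / 3140 = 3.931 m³.
θ_c = V·X/(Q_w·X_r) when wasting from the recycle, so Q_w = V·X/(θ_c·X_r) = 3.931 × 3140 / (14.2 × 6700) = 0.1297 m³/d.

Q_w ≈ 0.130 m³/d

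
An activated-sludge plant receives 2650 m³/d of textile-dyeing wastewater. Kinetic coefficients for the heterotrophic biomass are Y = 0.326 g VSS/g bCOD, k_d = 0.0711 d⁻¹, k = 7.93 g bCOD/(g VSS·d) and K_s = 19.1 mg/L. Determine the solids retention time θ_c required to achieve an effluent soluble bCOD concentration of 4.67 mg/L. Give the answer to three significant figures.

At the target effluent, Y k S/(K_s+S) = 0.326×7.93×4.67/23.77 = 0.5079 d⁻¹.
Then 1/θ_c = μ − k_d = 0.5079 − 0.0711 = 0.4368 d⁻¹, giving θ_c = 2.289 d.

θ_c ≈ 2.29 d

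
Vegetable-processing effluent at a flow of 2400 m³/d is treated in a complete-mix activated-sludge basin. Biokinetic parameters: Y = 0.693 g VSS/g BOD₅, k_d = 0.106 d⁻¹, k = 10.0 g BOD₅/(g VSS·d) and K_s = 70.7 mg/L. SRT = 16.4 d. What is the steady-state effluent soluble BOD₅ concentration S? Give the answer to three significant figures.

For a completely mixed reactor with recycle the Lawrence–McCarty relation gives S = K_s·(1 + k_d·θ_c) / [θ_c·(Y·k − k_d) − 1] = 70.7 × (1 + 0.106 × 16.4) / [16.4 × (0.693 × 10.0 − 0.106) − 1] = 193.6 / 110.9 = 1.746 mg/L.

S ≈ 1.75 mg/L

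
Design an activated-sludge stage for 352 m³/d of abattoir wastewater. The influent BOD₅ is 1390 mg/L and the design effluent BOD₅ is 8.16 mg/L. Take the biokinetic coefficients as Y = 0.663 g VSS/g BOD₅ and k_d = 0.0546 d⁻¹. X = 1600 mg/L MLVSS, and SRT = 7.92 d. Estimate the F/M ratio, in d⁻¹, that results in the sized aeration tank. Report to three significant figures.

F/M ≈ 0.274 d⁻¹

Steady-state biomass mass balance: V·X·(1 + k_d·θ_c) = Y·Q·(S₀ − S)·θ_c, so V = 0.663 × 352 × (1390 − 8.16) × 7.92 / [1600 × (1 + 0.0546 × 7.92)] = 2.55×10^6 / 2292 = 1114 m³.
Food-to-microorganism ratio F/M = Q S₀ / (V X) = 352 × 1390 / (1114 × 1600) = 0.2744 d⁻¹.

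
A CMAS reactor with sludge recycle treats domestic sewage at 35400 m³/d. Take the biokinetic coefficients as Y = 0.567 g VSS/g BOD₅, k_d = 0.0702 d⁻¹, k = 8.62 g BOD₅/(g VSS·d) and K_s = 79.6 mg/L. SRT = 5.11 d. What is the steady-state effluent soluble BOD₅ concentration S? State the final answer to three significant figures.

From the Monod/SRT balance for a CMAS, S = K_s·(1+k_d θ_c)/[θ_c·(Y k − k_d) − 1] = 79.6 × (1 + 0.0702 × 5.11) / [5.11 × (0.567 × 8.62 − 0.0702) − 1] = 108.2 / 23.62 = 4.580 mg/L.

S ≈ 4.58 mg/L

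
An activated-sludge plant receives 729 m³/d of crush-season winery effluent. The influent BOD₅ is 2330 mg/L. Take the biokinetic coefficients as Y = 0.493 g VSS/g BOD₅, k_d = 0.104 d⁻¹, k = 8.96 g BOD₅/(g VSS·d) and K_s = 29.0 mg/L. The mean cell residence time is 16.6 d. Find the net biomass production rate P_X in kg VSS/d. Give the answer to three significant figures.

Effluent substrate depends only on kinetics and SRT: S = K_s(1 + k_d θ_c) / [θ_c(Yk − k_d) − 1] = 29.0 × (1 + 0.104 × 16.6) / [16.6 × (0.493 × 8.96 − 0.104) − 1] = 79.07 / 70.60 = 1.120 mg/L.
Observed yield with endogenous decay: Y_obs = Y / (1 + k_d·θ_c) = 0.493 / (1 + 0.104 × 16.6) = 0.493 / 2.726 = 0.1808 g VSS/g BOD₅.
Substrate removed = Q·(S₀ − S) = 729 m³/d × (2330 − 1.12) g/m³ = 1.7×10^6 g/d = 1698 kg/d.
So the net sludge growth is P_X = 0.1808 × 1698 = 307.0 kg VSS/d.

P_X ≈ 307 kg VSS/d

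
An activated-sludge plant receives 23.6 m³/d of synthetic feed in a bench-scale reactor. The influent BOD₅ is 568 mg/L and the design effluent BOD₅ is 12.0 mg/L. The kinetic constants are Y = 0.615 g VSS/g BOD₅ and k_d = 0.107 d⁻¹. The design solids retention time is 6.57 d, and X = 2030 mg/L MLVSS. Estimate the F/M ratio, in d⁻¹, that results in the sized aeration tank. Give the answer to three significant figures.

From the SRT design equation V = Y Q (S₀−S) θ_c / [X (1 + k_d θ_c)] = 0.615 × 23.6 × (568 − 12.0) × 6.57 / [2030 × (1 + 0.107 × 6.57)] = 5.3×10^4 / 3457 = 15.34 m³.
Food-to-microorganism ratio F/M = Q S₀ / (V X) = 23.6 × 568 / (15.34 × 2030) = 0.4306 d⁻¹.

F/M ≈ 0.431 d⁻¹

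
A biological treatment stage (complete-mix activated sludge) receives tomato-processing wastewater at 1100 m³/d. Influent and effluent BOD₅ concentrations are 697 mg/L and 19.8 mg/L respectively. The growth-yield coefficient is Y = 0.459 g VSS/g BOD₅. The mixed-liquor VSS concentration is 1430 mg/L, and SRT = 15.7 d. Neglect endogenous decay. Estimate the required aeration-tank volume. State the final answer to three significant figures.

Biomass mass balance (decay neglected): V·X = Y·Q·(S₀ − S)·θ_c, so V = 0.459 × 1100 × (697 − 19.8) × 15.7 / 1430 = 3754 m³.

V ≈ 3750 m³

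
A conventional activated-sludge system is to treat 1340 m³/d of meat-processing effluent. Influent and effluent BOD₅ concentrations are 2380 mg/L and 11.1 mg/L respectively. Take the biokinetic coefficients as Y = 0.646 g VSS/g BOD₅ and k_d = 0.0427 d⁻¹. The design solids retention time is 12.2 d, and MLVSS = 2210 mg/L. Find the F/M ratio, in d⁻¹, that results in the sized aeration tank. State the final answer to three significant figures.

F/M ≈ 0.194 d⁻¹

Steady-state biomass mass balance: V·X·(1 + k_d·θ_c) = Y·Q·(S₀ − S)·θ_c, so V = 0.646 × 1340 × (2380 − 11.1) × 12.2 / [2210 × (1 + 0.0427 × 12.2)] = 2.5×10^7 / 3361 = 7443 m³.
F/M = Q·S₀ / (V·X) = 1340 × 2380 / (7443 × 2210) = 0.1939 g BOD₅·(g VSS·d)⁻¹.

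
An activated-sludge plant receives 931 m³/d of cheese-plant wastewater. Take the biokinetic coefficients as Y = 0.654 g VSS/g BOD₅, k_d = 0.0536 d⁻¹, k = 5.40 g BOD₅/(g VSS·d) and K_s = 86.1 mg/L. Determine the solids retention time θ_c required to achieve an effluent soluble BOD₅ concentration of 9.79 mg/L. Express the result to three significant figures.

From 1/θ_c = Y·k·S/(K_s + S) − k_d: Y·k·S/(K_s+S) = 0.654 × 5.40 × 9.79 / (86.1 + 9.79) = 0.3606 d⁻¹.
Then 1/θ_c = μ − k_d = 0.3606 − 0.0536 = 0.3070 d⁻¹, giving θ_c = 3.258 d.

θ_c ≈ 3.26 d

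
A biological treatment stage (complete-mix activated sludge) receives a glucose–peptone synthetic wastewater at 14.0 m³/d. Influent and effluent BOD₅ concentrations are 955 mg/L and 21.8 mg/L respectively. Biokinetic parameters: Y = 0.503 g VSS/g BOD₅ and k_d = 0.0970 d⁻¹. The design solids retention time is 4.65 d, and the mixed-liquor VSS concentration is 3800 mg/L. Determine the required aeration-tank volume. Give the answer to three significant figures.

V ≈ 5.54 m³

Steady-state biomass mass balance: V·X·(1 + k_d·θ_c) = Y·Q·(S₀ − S)·θ_c, so V = 0.503 × 14.0 × (955 − 21.8) × 4.65 / [3800 × (1 + 0.0970 × 4.65)] = 3.06×10^4 / 5514 = 5.542 m³.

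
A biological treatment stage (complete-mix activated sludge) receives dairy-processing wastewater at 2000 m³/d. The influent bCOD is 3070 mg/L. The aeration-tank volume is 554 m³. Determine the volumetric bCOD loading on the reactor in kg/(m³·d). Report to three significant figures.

L_v ≈ 11.1 kg bCOD/(m³·d)

Volumetric loading L_v = Q·S₀ / V = 2000 × 3070 g/m³ / 554.0 m³ = 11083 g/(m³·d) = 11.08 kg bCOD/(m³·d).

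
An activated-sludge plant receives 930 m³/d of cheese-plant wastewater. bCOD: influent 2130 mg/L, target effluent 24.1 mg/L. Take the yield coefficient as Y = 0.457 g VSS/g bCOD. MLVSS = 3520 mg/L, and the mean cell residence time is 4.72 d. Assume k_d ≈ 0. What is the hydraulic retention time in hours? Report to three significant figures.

V·X = Y·Q·ΔS·θ_c gives V = 0.457 × 930 × (2130 − 24.1) × 4.72 / 3520 = 1200 m³.
τ = V/Q = 1200/930 = 1.290 d, or 30.97 h.

τ ≈ 31.0 h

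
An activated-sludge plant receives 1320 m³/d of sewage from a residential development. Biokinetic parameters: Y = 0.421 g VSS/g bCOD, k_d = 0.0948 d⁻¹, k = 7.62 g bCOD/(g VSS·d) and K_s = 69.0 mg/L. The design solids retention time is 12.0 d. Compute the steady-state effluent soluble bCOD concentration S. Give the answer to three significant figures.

S ≈ 4.06 mg/L

For a completely mixed reactor with recycle the Lawrence–McCarty relation gives S = K_s·(1 + k_d·θ_c) / [θ_c·(Y·k − k_d) − 1] = 69.0 × (1 + 0.0948 × 12.0) / [12.0 × (0.421 × 7.62 − 0.0948) − 1] = 147.5 / 36.36 = 4.057 mg/L.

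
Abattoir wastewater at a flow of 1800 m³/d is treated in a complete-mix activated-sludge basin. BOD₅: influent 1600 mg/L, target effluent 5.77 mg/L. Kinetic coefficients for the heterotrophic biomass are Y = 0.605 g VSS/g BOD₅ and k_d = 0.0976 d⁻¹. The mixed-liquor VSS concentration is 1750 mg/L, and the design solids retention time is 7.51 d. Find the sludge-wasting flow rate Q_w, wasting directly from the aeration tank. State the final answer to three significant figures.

Rearranging the biomass balance for a CMAS with decay, V = Y·Q·ΔS·θ_c / [X·(1+k_d θ_c)] = 0.605 × 1800 × (1600 − 5.77) × 7.51 / [1750 × (1 + 0.0976 × 7.51)] = 1.3×10^7 / 3033 = 4299 m³.
For wasting at MLVSS concentration, Q_w = V/θ_c = 4299/7.51 = 572.5 m³/d.

Q_w ≈ 572 m³/d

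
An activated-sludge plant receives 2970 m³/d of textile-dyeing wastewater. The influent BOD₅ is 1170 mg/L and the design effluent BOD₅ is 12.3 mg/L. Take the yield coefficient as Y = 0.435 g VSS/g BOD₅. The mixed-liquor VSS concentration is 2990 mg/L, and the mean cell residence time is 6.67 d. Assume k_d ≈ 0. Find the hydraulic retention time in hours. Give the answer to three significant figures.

With k_d = 0 the design equation reduces to V = Y Q (S₀−S) θ_c / X = 0.435 × 2970 × (1170 − 12.3) × 6.67 / 2990 = 3337 m³.
HRT = V/Q = 3337 m³ / 2970 m³·d⁻¹ = 1.123 d × 24 = 26.96 h.

τ ≈ 27.0 h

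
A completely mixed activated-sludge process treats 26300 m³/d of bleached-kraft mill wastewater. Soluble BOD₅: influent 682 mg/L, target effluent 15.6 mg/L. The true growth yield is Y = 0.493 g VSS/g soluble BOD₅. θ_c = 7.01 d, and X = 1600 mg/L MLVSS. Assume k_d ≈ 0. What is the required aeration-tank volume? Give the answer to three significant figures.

V ≈ 37900 m³

Biomass mass balance (decay neglected): V·X = Y·Q·(S₀ − S)·θ_c, so V = 0.493 × 26300 × (682 − 15.6) × 7.01 / 1600 = 37856 m³.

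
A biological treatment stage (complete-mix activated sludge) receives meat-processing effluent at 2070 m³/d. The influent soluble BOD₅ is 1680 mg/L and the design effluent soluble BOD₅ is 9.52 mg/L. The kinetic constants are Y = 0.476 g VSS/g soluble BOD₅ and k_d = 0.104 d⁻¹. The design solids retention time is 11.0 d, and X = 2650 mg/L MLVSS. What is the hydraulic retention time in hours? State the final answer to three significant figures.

Steady-state biomass mass balance: V·X·(1 + k_d·θ_c) = Y·Q·(S₀ − S)·θ_c, so V = 0.476 × 2070 × (1680 − 9.52) × 11.0 / [2650 × (1 + 0.104 × 11.0)] = 1.81×10^7 / 5682 = 3187 m³.
τ = V/Q = 3187/2070 = 1.539 d, or 36.95 h.

τ ≈ 36.9 h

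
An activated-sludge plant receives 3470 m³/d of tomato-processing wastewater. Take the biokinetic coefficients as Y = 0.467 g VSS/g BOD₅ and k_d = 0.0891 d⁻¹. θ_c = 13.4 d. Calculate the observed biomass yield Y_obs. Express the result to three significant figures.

Y_obs ≈ 0.213 g VSS/g BOD₅

Observed yield with endogenous decay: Y_obs = Y / (1 + k_d·θ_c) = 0.467 / (1 + 0.0891 × 13.4) = 0.467 / 2.194 = 0.2129 g VSS/g BOD₅.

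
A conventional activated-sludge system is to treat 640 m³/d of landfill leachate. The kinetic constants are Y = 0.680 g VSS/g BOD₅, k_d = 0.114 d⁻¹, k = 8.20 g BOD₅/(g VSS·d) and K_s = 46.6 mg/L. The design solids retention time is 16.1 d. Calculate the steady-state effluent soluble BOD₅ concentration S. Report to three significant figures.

From the Monod/SRT balance for a CMAS, S = K_s·(1+k_d θ_c)/[θ_c·(Y k − k_d) − 1] = 46.6 × (1 + 0.114 × 16.1) / [16.1 × (0.680 × 8.20 − 0.114) − 1] = 132.1 / 86.94 = 1.520 mg/L.

S ≈ 1.52 mg/L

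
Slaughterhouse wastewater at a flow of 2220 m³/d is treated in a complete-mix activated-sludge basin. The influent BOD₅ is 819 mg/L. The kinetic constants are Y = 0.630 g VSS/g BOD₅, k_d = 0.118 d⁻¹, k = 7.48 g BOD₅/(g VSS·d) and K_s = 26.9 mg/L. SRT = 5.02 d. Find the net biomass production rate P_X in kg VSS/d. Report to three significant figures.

P_X ≈ 718 kg VSS/d

From the Monod/SRT balance for a CMAS, S = K_s·(1+k_d θ_c)/[θ_c·(Y k − k_d) − 1] = 26.9 × (1 + 0.118 × 5.02) / [5.02 × (0.630 × 7.48 − 0.118) − 1] = 42.83 / 22.06 = 1.941 mg/L.
The observed yield is Y_obs = Y/(1 + k_d·θ_c) = 0.630 / (1 + 0.118 × 5.02) = 0.630 / 1.592 = 0.3956 g VSS per g BOD₅ removed.
Substrate removed = Q·(S₀ − S) = 2220 m³/d × (819 − 1.94) g/m³ = 1.81×10^6 g/d = 1814 kg/d.
So the net sludge growth is P_X = 0.3956 × 1814 = 717.6 kg VSS/d.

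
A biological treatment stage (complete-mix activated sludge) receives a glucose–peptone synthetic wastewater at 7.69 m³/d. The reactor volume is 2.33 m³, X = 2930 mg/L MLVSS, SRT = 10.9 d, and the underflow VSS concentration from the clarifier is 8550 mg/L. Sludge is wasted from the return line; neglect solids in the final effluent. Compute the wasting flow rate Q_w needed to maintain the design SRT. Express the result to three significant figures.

Q_w ≈ 0.0733 m³/d

Q_w = (V·X)/(θ_c X_r) = 2.330 × 2930 / (10.9 × 8550) = 0.07325 m³/d.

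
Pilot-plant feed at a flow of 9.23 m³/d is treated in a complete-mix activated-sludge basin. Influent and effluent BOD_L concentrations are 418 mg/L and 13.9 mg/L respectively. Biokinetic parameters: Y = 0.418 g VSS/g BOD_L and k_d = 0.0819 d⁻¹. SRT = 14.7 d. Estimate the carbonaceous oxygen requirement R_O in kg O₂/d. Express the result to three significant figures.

R_O ≈ 2.73 kg O₂/d

Observed yield with endogenous decay: Y_obs = Y / (1 + k_d·θ_c) = 0.418 / (1 + 0.0819 × 14.7) = 0.418 / 2.204 = 0.1897 g VSS/g BOD_L.
Substrate removed = Q·(S₀ − S) = 9.23 m³/d × (418 − 13.9) g/m³ = 3.73×10^3 g/d = 3.730 kg/d.
P_X = Y_obs·Q·(S₀ − S) = 0.1897 × 3.730 = 0.7074 kg VSS/d.
R_O = Q·ΔS − 1.42 P_X = 3.730 − 1.005 = 2.725 kg O₂/d.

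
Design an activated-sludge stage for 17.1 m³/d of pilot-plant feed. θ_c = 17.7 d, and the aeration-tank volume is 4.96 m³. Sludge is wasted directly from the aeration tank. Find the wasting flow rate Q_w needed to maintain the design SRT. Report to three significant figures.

Q_w ≈ 0.280 m³/d

With mixed-liquor wasting, θ_c = V/Q_w, so Q_w = V/θ_c = 4.960/17.7 = 0.2802 m³/d.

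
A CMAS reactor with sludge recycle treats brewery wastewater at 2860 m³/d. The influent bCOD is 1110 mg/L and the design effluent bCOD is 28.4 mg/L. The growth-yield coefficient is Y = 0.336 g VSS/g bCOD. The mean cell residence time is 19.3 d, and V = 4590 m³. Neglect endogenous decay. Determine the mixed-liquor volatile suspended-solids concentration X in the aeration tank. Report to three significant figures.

Without decay, X = Y Q (S₀−S) θ_c / V = 0.336 × 2860 × (1110 − 28.4) × 19.3 / 4590 = 4370 mg/L.

X ≈ 4370 mg/L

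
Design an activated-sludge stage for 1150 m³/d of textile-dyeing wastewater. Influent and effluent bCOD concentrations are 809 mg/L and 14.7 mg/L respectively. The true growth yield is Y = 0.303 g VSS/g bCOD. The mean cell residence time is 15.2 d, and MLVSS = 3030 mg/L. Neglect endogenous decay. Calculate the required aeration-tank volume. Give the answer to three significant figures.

V ≈ 1390 m³

V·X = Y·Q·ΔS·θ_c gives V = 0.303 × 1150 × (809 − 14.7) × 15.2 / 3030 = 1388 m³.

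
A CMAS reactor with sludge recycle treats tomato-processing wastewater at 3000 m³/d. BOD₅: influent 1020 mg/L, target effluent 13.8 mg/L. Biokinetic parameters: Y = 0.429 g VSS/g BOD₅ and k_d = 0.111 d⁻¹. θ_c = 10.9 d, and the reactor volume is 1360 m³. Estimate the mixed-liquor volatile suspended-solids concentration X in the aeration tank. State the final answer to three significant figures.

X = Y·Q·ΔS·θ_c / [V·(1 + k_d θ_c)] = 0.429 × 3000 × (1020 − 13.8) × 10.9 / [1360 × (1 + 0.111 × 10.9)] = 4697 mg/L.

X ≈ 4700 mg/L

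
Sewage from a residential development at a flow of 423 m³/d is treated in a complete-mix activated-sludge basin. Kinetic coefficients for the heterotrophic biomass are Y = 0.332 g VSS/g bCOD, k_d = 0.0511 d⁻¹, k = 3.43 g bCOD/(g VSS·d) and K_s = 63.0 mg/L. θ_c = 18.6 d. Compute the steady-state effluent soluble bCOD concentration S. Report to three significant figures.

S ≈ 6.39 mg/L

Effluent substrate depends only on kinetics and SRT: S = K_s(1 + k_d θ_c) / [θ_c(Yk − k_d) − 1] = 63.0 × (1 + 0.0511 × 18.6) / [18.6 × (0.332 × 3.43 − 0.0511) − 1] = 122.9 / 19.23 = 6.390 mg/L.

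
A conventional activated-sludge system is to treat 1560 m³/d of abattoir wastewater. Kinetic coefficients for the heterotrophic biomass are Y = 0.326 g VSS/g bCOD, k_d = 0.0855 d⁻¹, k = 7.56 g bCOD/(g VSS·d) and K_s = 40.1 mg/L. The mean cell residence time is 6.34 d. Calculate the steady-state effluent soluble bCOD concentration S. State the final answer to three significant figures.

Effluent substrate depends only on kinetics and SRT: S = K_s(1 + k_d θ_c) / [θ_c(Yk − k_d) − 1] = 40.1 × (1 + 0.0855 × 6.34) / [6.34 × (0.326 × 7.56 − 0.0855) − 1] = 61.84 / 14.08 = 4.391 mg/L.

S ≈ 4.39 mg/L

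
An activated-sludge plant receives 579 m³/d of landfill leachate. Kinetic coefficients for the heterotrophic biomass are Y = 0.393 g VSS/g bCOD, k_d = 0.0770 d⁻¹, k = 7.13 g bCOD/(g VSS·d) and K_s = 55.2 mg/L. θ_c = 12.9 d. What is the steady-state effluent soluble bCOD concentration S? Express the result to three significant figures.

Effluent substrate depends only on kinetics and SRT: S = K_s(1 + k_d θ_c) / [θ_c(Yk − k_d) − 1] = 55.2 × (1 + 0.0770 × 12.9) / [12.9 × (0.393 × 7.13 − 0.0770) − 1] = 110.0 / 34.15 = 3.222 mg/L.

S ≈ 3.22 mg/L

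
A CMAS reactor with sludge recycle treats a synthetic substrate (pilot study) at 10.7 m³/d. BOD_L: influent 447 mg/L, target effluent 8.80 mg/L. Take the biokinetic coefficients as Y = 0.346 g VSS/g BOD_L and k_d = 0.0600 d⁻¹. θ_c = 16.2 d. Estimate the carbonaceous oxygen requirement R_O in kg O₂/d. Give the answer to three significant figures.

R_O ≈ 3.52 kg O₂/d

Y_obs = Y / (1 + k_d θ_c) = 0.346 / (1 + 0.0600 × 16.2) = 0.346 / 1.972 = 0.1755.
ΔS = 447 − 8.80 = 438.2 mg/L, so the substrate removal rate is 10.7 × 438.2/1000 = 4.689 kg BOD_L/d.
Net sludge production P_X = 0.1755 × 4.689 = 0.8227 kg VSS/d.
Carbonaceous O₂ demand = substrate oxidised − cell-mass equivalent = 4.689 − 1.42 × 0.8227 = 3.521 kg O₂/d.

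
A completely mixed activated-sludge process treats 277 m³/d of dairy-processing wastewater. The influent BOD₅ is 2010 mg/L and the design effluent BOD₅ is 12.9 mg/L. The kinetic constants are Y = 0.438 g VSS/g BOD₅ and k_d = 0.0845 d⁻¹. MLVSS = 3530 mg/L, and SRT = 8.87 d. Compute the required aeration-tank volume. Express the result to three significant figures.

Steady-state biomass mass balance: V·X·(1 + k_d·θ_c) = Y·Q·(S₀ − S)·θ_c, so V = 0.438 × 277 × (2010 − 12.9) × 8.87 / [3530 × (1 + 0.0845 × 8.87)] = 2.15×10^6 / 6176 = 348.0 m³.

V ≈ 348 m³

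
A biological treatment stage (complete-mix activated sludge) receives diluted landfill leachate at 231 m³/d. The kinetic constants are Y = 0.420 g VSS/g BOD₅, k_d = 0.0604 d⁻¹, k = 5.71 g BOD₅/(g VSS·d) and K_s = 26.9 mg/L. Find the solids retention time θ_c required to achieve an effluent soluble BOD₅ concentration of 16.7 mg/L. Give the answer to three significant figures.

θ_c ≈ 1.17 d

At the target effluent, Y k S/(K_s+S) = 0.420×5.71×16.7/43.60 = 0.9186 d⁻¹.
1/θ_c = 0.9186 − 0.0604 = 0.8582 d⁻¹, so θ_c = 1.165 d.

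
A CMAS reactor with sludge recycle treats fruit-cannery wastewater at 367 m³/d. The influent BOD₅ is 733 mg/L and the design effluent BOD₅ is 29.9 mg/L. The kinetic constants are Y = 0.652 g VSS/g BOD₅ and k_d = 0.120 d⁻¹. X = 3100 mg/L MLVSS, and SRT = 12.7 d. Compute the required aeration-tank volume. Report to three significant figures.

From the SRT design equation V = Y Q (S₀−S) θ_c / [X (1 + k_d θ_c)] = 0.652 × 367 × (733 − 29.9) × 12.7 / [3100 × (1 + 0.120 × 12.7)] = 2.14×10^6 / 7824 = 273.1 m³.

V ≈ 273 m³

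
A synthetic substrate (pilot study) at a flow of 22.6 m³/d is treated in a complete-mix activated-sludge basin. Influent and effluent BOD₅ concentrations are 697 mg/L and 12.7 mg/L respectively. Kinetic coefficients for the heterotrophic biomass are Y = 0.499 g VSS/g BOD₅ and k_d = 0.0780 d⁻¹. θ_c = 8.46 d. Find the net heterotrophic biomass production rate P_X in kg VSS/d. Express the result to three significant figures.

Observed yield with endogenous decay: Y_obs = Y / (1 + k_d·θ_c) = 0.499 / (1 + 0.0780 × 8.46) = 0.499 / 1.660 = 0.3006 g VSS/g BOD₅.
Mass of BOD₅ removed per day: Q(S₀ − S) = 22.6 × 684.3 g/m³ = 15.47 kg/d.
So the net sludge growth is P_X = 0.3006 × 15.47 = 4.649 kg VSS/d.

P_X ≈ 4.65 kg VSS/d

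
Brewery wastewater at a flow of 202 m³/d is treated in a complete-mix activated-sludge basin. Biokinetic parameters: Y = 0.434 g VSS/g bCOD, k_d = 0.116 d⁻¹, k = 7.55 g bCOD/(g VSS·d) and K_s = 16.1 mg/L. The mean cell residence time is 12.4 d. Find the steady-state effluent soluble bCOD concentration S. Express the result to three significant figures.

S ≈ 1.03 mg/L

Effluent substrate depends only on kinetics and SRT: S = K_s(1 + k_d θ_c) / [θ_c(Yk − k_d) − 1] = 16.1 × (1 + 0.116 × 12.4) / [12.4 × (0.434 × 7.55 − 0.116) − 1] = 39.26 / 38.19 = 1.028 mg/L.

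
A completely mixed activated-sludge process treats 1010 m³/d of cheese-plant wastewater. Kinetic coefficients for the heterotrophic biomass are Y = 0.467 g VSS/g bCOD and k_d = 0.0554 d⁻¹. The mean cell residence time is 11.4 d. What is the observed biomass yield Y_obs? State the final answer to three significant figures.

Y_obs ≈ 0.286 g VSS/g bCOD

Observed yield with endogenous decay: Y_obs = Y / (1 + k_d·θ_c) = 0.467 / (1 + 0.0554 × 11.4) = 0.467 / 1.632 = 0.2862 g VSS/g bCOD.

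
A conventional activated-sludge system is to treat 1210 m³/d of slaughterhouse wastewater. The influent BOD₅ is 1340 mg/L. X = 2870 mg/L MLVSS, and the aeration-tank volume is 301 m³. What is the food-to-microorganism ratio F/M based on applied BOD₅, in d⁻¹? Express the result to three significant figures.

F/M = applied load / biomass = Q·S₀/(V·X) = 1210 × 1340 / (301.0 × 2870) = 1.877 d⁻¹.

F/M ≈ 1.88 d⁻¹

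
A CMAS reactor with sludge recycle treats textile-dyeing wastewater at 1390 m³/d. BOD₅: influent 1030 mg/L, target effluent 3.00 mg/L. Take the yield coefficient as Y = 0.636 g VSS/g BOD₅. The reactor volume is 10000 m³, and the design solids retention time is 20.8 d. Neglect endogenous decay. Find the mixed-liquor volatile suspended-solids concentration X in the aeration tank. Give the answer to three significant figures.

X ≈ 1890 mg/L

From V·X = Y·Q·(S₀ − S)·θ_c (decay neglected): X = 0.636 × 1390 × (1030 − 3.00) × 20.8 / 10000 = 1888 mg/L.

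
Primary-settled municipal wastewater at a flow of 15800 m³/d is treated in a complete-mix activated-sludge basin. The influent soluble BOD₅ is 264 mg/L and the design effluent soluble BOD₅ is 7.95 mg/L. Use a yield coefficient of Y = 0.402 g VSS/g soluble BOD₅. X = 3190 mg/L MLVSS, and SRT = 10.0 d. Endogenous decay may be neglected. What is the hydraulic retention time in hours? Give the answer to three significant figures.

τ ≈ 7.74 h

V·X = Y·Q·ΔS·θ_c gives V = 0.402 × 15800 × (264 − 7.95) × 10.0 / 3190 = 5098 m³.
HRT = V/Q = 5098 m³ / 15800 m³·d⁻¹ = 0.3227 d × 24 = 7.744 h.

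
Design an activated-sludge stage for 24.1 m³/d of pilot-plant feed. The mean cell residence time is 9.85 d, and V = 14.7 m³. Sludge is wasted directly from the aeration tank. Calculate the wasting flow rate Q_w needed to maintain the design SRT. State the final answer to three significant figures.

Q_w ≈ 1.49 m³/d

With mixed-liquor wasting, θ_c = V/Q_w, so Q_w = V/θ_c = 14.70/9.85 = 1.492 m³/d.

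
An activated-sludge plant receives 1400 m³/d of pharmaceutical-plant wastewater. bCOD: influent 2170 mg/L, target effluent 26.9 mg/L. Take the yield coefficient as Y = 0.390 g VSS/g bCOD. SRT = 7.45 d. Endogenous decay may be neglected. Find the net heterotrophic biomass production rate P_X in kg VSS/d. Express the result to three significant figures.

P_X ≈ 1170 kg VSS/d

Since k_d ≈ 0, Y_obs = Y = 0.390 g VSS/g bCOD.
Substrate removed = Q·(S₀ − S) = 1400 m³/d × (2170 − 26.9) g/m³ = 3×10^6 g/d = 3000 kg/d.
So the net sludge growth is P_X = 0.3900 × 3000 = 1170 kg VSS/d.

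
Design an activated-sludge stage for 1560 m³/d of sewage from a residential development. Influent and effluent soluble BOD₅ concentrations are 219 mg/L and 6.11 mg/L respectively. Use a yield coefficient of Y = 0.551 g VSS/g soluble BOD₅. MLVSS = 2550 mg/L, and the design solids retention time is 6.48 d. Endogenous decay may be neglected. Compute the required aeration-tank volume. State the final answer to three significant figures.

V ≈ 465 m³

With k_d = 0 the design equation reduces to V = Y Q (S₀−S) θ_c / X = 0.551 × 1560 × (219 − 6.11) × 6.48 / 2550 = 465.0 m³.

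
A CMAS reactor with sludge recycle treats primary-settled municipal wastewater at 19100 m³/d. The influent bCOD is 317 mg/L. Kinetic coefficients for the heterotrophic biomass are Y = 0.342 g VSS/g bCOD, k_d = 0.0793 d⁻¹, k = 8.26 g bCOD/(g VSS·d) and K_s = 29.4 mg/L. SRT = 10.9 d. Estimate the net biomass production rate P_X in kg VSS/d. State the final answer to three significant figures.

From the Monod/SRT balance for a CMAS, S = K_s·(1+k_d θ_c)/[θ_c·(Y k − k_d) − 1] = 29.4 × (1 + 0.0793 × 10.9) / [10.9 × (0.342 × 8.26 − 0.0793) − 1] = 54.81 / 28.93 = 1.895 mg/L.
Y_obs = Y / (1 + k_d θ_c) = 0.342 / (1 + 0.0793 × 10.9) = 0.342 / 1.864 = 0.1834.
Substrate removed = Q·(S₀ − S) = 19100 m³/d × (317 − 1.89) g/m³ = 6.02×10^6 g/d = 6019 kg/d.
Biomass produced: P_X = Y_obs·Q·ΔS = 0.1834 × 6019 ≈ 1104 kg VSS/d.

P_X ≈ 1100 kg VSS/d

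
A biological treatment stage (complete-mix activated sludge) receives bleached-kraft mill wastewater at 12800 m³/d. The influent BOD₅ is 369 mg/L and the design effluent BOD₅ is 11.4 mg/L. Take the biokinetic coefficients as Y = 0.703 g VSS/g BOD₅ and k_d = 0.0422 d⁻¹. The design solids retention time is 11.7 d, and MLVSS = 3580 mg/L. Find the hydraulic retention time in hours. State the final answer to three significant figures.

τ ≈ 13.2 h

Steady-state biomass mass balance: V·X·(1 + k_d·θ_c) = Y·Q·(S₀ − S)·θ_c, so V = 0.703 × 12800 × (369 − 11.4) × 11.7 / [3580 × (1 + 0.0422 × 11.7)] = 3.76×10^7 / 5348 = 7040 m³.
Hydraulic retention time τ = V/Q = 7040 / 12800 = 0.5500 d = 13.20 h.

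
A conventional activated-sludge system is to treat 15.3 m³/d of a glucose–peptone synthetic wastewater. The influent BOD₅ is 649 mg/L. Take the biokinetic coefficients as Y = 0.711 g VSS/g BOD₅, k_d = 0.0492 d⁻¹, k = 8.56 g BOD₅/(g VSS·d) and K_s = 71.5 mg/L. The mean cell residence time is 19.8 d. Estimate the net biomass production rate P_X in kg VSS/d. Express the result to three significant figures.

For a completely mixed reactor with recycle the Lawrence–McCarty relation gives S = K_s·(1 + k_d·θ_c) / [θ_c·(Y·k − k_d) − 1] = 71.5 × (1 + 0.0492 × 19.8) / [19.8 × (0.711 × 8.56 − 0.0492) − 1] = 141.2 / 118.5 = 1.191 mg/L.
The observed yield is Y_obs = Y/(1 + k_d·θ_c) = 0.711 / (1 + 0.0492 × 19.8) = 0.711 / 1.974 = 0.3602 g VSS per g BOD₅ removed.
Mass of BOD₅ removed per day: Q(S₀ − S) = 15.3 × 647.8 g/m³ = 9.911 kg/d.
Net biomass production P_X = Y_obs × Q·(S₀ − S) = 0.3602 × 9.911 = 3.570 kg VSS/d.

P_X ≈ 3.57 kg VSS/d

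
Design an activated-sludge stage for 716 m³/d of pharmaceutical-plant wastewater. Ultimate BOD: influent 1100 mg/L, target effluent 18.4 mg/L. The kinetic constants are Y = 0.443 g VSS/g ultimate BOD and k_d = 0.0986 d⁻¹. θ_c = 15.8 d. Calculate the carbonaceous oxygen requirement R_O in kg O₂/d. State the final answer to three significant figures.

Correct the yield for decay: Y_obs = Y/(1 + k_d θ_c) = 0.443 / (1 + 0.0986 × 15.8) = 0.443 / 2.558 = 0.1732.
ΔS = 1100 − 18.4 = 1082 mg/L, so the substrate removal rate is 716 × 1082/1000 = 774.4 kg ultimate BOD/d.
P_X = Y_obs·Q·(S₀ − S) = 0.1732 × 774.4 = 134.1 kg VSS/d.
R_O = Q·ΔS − 1.42 P_X = 774.4 − 190.5 = 584.0 kg O₂/d.

R_O ≈ 584 kg O₂/d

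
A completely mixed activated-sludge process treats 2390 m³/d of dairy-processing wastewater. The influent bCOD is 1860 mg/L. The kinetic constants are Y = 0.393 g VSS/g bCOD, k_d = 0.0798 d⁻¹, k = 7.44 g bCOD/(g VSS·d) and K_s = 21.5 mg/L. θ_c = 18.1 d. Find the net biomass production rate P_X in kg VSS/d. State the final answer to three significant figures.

P_X ≈ 714 kg VSS/d

From the Monod/SRT balance for a CMAS, S = K_s·(1+k_d θ_c)/[θ_c·(Y k − k_d) − 1] = 21.5 × (1 + 0.0798 × 18.1) / [18.1 × (0.393 × 7.44 − 0.0798) − 1] = 52.55 / 50.48 = 1.041 mg/L.
Y_obs = Y / (1 + k_d θ_c) = 0.393 / (1 + 0.0798 × 18.1) = 0.393 / 2.444 = 0.1608.
Substrate removed = Q·(S₀ − S) = 2390 m³/d × (1860 − 1.04) g/m³ = 4.44×10^6 g/d = 4443 kg/d.
Biomass produced: P_X = Y_obs·Q·ΔS = 0.1608 × 4443 ≈ 714.3 kg VSS/d.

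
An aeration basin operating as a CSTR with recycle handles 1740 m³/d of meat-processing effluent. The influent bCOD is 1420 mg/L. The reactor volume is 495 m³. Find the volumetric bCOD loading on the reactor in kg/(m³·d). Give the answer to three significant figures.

Applied bCOD load per unit volume = Q·S₀/V = (1740 × 1420/1000)/495.0 = 4.992 kg bCOD·m⁻³·d⁻¹.

L_v ≈ 4.99 kg bCOD/(m³·d)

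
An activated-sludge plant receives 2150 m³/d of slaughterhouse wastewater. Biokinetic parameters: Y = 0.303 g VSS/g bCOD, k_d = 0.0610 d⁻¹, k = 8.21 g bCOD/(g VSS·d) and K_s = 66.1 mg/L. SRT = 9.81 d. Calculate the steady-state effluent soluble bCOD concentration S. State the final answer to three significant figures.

From the Monod/SRT balance for a CMAS, S = K_s·(1+k_d θ_c)/[θ_c·(Y k − k_d) − 1] = 66.1 × (1 + 0.0610 × 9.81) / [9.81 × (0.303 × 8.21 − 0.0610) − 1] = 105.7 / 22.81 = 4.633 mg/L.

S ≈ 4.63 mg/L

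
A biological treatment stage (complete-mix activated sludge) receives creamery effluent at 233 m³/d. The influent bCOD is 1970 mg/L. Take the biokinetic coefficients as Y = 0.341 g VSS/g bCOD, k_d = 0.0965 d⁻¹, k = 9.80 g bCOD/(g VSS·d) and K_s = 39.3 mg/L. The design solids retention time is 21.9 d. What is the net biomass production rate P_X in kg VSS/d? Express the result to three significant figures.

From the Monod/SRT balance for a CMAS, S = K_s·(1+k_d θ_c)/[θ_c·(Y k − k_d) − 1] = 39.3 × (1 + 0.0965 × 21.9) / [21.9 × (0.341 × 9.80 − 0.0965) − 1] = 122.4 / 70.07 = 1.746 mg/L.
Observed yield with endogenous decay: Y_obs = Y / (1 + k_d·θ_c) = 0.341 / (1 + 0.0965 × 21.9) = 0.341 / 3.113 = 0.1095 g VSS/g bCOD.
Substrate removed = Q·(S₀ − S) = 233 m³/d × (1970 − 1.75) g/m³ = 4.59×10^5 g/d = 458.6 kg/d.
Biomass produced: P_X = Y_obs·Q·ΔS = 0.1095 × 458.6 ≈ 50.23 kg VSS/d.

P_X ≈ 50.2 kg VSS/d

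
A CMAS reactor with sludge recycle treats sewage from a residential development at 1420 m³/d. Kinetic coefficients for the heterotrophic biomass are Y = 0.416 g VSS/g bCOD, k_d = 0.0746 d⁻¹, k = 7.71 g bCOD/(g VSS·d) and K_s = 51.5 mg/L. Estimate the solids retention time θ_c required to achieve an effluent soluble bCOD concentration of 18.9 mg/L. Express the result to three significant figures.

Specific growth rate at S = 18.9 mg/L: μ = YkS/(K_s+S) = 0.416·7.71·18.9/(51.5+18.9) = 0.8611 d⁻¹.
Then 1/θ_c = μ − k_d = 0.8611 − 0.0746 = 0.7865 d⁻¹, giving θ_c = 1.272 d.

θ_c ≈ 1.27 d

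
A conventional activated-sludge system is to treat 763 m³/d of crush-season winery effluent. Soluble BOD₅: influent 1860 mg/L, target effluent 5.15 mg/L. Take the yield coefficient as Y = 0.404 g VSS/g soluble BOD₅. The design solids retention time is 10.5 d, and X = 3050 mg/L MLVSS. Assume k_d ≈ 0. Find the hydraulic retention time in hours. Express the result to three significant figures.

τ ≈ 61.9 h

Biomass mass balance (decay neglected): V·X = Y·Q·(S₀ − S)·θ_c, so V = 0.404 × 763 × (1860 − 5.15) × 10.5 / 3050 = 1968 m³.
Hydraulic retention time τ = V/Q = 1968 / 763 = 2.580 d = 61.91 h.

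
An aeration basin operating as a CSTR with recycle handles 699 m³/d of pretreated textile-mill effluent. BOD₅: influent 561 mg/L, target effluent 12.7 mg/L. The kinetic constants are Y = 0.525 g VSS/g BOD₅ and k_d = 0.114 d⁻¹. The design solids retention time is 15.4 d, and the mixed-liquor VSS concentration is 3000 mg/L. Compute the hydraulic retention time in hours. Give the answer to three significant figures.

Rearranging the biomass balance for a CMAS with decay, V = Y·Q·ΔS·θ_c / [X·(1+k_d θ_c)] = 0.525 × 699 × (561 − 12.7) × 15.4 / [3000 × (1 + 0.114 × 15.4)] = 3.1×10^6 / 8267 = 374.8 m³.
τ = V/Q = 374.8/699 = 0.5362 d, or 12.87 h.

τ ≈ 12.9 h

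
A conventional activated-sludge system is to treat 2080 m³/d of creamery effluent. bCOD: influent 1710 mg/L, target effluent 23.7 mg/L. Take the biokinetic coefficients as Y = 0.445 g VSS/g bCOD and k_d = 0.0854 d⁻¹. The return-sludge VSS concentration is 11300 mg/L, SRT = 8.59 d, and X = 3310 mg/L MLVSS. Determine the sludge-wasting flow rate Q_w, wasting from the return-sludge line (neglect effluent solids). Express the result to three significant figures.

Q_w ≈ 79.7 m³/d

Rearranging the biomass balance for a CMAS with decay, V = Y·Q·ΔS·θ_c / [X·(1+k_d θ_c)] = 0.445 × 2080 × (1710 − 23.7) × 8.59 / [3310 × (1 + 0.0854 × 8.59)] = 1.34×10^7 / 5738 = 2337 m³.
Wasting from the return line (neglecting effluent solids): Q_w = V·X / (θ_c·X_r) = 2337 × 3310 / (8.59 × 11300) = 79.68 m³/d.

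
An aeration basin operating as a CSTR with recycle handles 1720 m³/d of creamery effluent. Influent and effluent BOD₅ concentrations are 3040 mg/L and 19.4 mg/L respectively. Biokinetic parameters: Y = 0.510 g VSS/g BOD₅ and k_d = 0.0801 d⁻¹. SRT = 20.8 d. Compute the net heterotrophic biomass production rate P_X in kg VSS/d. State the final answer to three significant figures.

Y_obs = Y / (1 + k_d θ_c) = 0.510 / (1 + 0.0801 × 20.8) = 0.510 / 2.666 = 0.1913.
Mass of BOD₅ removed per day: Q(S₀ − S) = 1720 × 3021 g/m³ = 5195 kg/d.
P_X = Y_obs · Q(S₀ − S) = 0.1913 × 5195 = 993.8 kg VSS/d.

P_X ≈ 994 kg VSS/d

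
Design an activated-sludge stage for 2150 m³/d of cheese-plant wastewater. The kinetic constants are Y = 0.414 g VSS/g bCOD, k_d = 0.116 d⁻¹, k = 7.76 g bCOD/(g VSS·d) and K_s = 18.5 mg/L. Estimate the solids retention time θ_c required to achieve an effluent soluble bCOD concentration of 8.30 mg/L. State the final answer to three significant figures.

θ_c ≈ 1.14 d

From 1/θ_c = Y·k·S/(K_s + S) − k_d: Y·k·S/(K_s+S) = 0.414 × 7.76 × 8.30 / (18.5 + 8.30) = 0.9950 d⁻¹.
1/θ_c = 0.9950 − 0.116 = 0.8790 d⁻¹, so θ_c = 1.138 d.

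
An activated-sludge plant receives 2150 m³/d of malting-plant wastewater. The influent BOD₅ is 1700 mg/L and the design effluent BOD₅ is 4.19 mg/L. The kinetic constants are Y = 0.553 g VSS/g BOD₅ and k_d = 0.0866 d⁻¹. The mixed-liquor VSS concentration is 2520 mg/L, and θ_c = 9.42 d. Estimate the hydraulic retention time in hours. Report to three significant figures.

From the SRT design equation V = Y Q (S₀−S) θ_c / [X (1 + k_d θ_c)] = 0.553 × 2150 × (1700 − 4.19) × 9.42 / [2520 × (1 + 0.0866 × 9.42)] = 1.9×10^7 / 4576 = 4151 m³.
Hydraulic retention time τ = V/Q = 4151 / 2150 = 1.931 d = 46.33 h.

τ ≈ 46.3 h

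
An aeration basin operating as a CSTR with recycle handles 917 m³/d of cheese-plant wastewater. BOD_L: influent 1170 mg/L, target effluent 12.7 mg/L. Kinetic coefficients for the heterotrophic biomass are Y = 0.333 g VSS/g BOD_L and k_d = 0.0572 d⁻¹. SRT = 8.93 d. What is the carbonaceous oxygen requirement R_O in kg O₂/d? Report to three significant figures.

Correct the yield for decay: Y_obs = Y/(1 + k_d θ_c) = 0.333 / (1 + 0.0572 × 8.93) = 0.333 / 1.511 = 0.2204.
ΔS = 1170 − 12.7 = 1157 mg/L, so the substrate removal rate is 917 × 1157/1000 = 1061 kg BOD_L/d.
P_X = Y_obs·Q·(S₀ − S) = 0.2204 × 1061 = 233.9 kg VSS/d.
Carbonaceous O₂ demand = substrate oxidised − cell-mass equivalent = 1061 − 1.42 × 233.9 = 729.1 kg O₂/d.

R_O ≈ 729 kg O₂/d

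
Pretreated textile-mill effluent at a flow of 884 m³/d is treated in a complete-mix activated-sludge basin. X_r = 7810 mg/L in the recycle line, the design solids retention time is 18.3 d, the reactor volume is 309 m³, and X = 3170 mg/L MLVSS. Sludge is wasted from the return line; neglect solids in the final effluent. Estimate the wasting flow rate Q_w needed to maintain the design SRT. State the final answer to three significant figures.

Q_w ≈ 6.85 m³/d

Wasting from the return line (neglecting effluent solids): Q_w = V·X / (θ_c·X_r) = 309.0 × 3170 / (18.3 × 7810) = 6.854 m³/d.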